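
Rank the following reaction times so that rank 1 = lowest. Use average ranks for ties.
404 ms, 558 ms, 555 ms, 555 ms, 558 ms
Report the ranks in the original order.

Sorted (ascending): 404, 555, 555, 558, 558
The 2 values of 555 occupy positions 2–3 → average rank (2+3)/2 = 2.5.
The 2 values of 558 occupy positions 4–5 → average rank (4+5)/2 = 4.5.

1, 4.5, 2.5, 2.5, 4.5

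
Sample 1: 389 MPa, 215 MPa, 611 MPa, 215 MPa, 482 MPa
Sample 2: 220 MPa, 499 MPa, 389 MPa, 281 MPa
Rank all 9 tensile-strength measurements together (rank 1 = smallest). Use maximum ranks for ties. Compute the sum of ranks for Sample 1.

26

Sorted (ascending): 215, 215, 220, 281, 389, 389, 482, 499, 611
The 2 values of 215 occupy positions 1–2 → each gets rank 2.
The 2 values of 389 occupy positions 5–6 → each gets rank 6.
Sample 1 values → pooled ranks: 389→6, 215→2, 611→9, 215→2, 482→7
Rank sum = 6 + 2 + 9 + 2 + 7 = 26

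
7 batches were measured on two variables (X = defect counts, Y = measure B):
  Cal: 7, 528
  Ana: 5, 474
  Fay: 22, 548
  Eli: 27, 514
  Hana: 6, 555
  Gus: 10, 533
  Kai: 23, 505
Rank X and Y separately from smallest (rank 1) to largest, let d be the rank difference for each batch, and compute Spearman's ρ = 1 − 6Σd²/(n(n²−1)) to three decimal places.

Ranks of variable 1: 3, 1, 5, 7, 2, 4, 6
Ranks of variable 2: 4, 1, 6, 3, 7, 5, 2
d = r₁ − r₂: -1, 0, -1, 4, -5, -1, 4
d²: 1, 0, 1, 16, 25, 1, 16; Σd² = 60
ρ = 1 − 6·60/(7·48) = 1 − 360/336 = -0.071

-0.071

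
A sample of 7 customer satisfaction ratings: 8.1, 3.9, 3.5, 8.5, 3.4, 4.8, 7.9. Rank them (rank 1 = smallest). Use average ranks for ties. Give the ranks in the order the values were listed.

Sorted (ascending): 3.4, 3.5, 3.9, 4.8, 7.9, 8.1, 8.5
No ties — each value takes its position as its rank.

6, 3, 2, 7, 1, 4, 5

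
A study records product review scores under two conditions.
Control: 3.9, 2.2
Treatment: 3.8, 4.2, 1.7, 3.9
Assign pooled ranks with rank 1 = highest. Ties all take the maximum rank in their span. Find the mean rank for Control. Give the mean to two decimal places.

4.00

Sorted (descending): 4.2, 3.9, 3.9, 3.8, 2.2, 1.7
The 2 values of 3.9 occupy positions 2–3 → each gets rank 3.
Control values → pooled ranks: 3.9→3, 2.2→5
Mean rank = (3 + 5) / 2 = 4.00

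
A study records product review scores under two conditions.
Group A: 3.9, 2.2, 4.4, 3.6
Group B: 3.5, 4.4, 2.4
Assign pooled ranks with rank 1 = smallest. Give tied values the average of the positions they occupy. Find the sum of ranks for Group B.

Sorted (ascending): 2.2, 2.4, 3.5, 3.6, 3.9, 4.4, 4.4
The 2 values of 4.4 occupy positions 6–7 → average rank (6+7)/2 = 6.5.
Group B values → pooled ranks: 3.5→3, 4.4→6.5, 2.4→2
Rank sum = 3 + 6.5 + 2 = 11.5

11.5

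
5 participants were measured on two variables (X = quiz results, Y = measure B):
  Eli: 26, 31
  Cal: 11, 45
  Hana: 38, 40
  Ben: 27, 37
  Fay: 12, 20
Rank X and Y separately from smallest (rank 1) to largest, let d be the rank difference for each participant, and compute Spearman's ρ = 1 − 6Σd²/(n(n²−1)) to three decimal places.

0.000

Ranks of variable 1: 3, 1, 5, 4, 2
Ranks of variable 2: 2, 5, 4, 3, 1
d = r₁ − r₂: 1, -4, 1, 1, 1
d²: 1, 16, 1, 1, 1; Σd² = 20
ρ = 1 − 6·20/(5·24) = 1 − 120/120 = 0.000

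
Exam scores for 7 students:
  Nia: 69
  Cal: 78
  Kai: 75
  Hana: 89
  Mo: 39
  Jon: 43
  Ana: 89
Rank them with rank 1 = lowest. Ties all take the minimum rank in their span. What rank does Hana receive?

Sorted (ascending): 39, 43, 69, 75, 78, 89, 89
The 2 values of 89 occupy positions 6–7 → each gets rank 6.
Hana has value 89 → rank 6.

6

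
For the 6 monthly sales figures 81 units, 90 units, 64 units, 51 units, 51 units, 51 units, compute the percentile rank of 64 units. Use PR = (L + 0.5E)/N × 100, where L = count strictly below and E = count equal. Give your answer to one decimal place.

58.3

N = 6.
Strictly below 64: 3. Equal to 64: 1.
PR = (3 + 0.5·1)/6 × 100 = 58.3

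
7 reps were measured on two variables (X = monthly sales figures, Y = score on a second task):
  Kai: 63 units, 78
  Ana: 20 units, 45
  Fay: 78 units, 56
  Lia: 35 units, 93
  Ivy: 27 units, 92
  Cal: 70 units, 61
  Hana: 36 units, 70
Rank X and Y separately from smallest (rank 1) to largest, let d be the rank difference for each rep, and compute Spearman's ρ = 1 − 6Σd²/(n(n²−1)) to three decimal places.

-0.179

Ranks of variable 1: 5, 1, 7, 3, 2, 6, 4
Ranks of variable 2: 5, 1, 2, 7, 6, 3, 4
d = r₁ − r₂: 0, 0, 5, -4, -4, 3, 0
d²: 0, 0, 25, 16, 16, 9, 0; Σd² = 66
ρ = 1 − 6·66/(7·48) = 1 − 396/336 = -0.179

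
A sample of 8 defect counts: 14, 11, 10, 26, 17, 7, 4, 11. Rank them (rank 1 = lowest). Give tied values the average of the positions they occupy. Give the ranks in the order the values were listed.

Sorted (ascending): 4, 7, 10, 11, 11, 14, 17, 26
The 2 values of 11 occupy positions 4–5 → average rank (4+5)/2 = 4.5.

6, 4.5, 3, 8, 7, 2, 1, 4.5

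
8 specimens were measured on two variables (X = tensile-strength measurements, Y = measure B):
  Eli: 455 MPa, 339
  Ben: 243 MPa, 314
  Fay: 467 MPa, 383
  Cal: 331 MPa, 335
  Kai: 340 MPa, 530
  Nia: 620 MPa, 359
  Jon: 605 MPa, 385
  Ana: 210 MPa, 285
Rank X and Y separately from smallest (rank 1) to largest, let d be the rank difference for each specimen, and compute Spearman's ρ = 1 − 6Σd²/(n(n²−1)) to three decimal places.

0.690

Ranks of variable 1: 5, 2, 6, 3, 4, 8, 7, 1
Ranks of variable 2: 4, 2, 6, 3, 8, 5, 7, 1
d = r₁ − r₂: 1, 0, 0, 0, -4, 3, 0, 0
d²: 1, 0, 0, 0, 16, 9, 0, 0; Σd² = 26
ρ = 1 − 6·26/(8·63) = 1 − 156/504 = 0.690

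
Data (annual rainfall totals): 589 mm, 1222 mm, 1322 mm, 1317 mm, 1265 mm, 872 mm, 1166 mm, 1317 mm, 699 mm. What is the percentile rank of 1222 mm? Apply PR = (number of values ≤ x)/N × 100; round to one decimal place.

55.6

N = 9.
Strictly below 1222: 4. Equal to 1222: 1.
PR = 5/9 × 100 = 55.6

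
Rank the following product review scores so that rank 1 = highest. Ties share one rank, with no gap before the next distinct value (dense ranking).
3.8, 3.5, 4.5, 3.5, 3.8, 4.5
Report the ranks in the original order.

Sorted (descending): 4.5, 4.5, 3.8, 3.8, 3.5, 3.5
The 2 values of 4.5 share dense rank 1.
The 2 values of 3.8 share dense rank 2.
The 2 values of 3.5 share dense rank 3.

2, 3, 1, 3, 2, 1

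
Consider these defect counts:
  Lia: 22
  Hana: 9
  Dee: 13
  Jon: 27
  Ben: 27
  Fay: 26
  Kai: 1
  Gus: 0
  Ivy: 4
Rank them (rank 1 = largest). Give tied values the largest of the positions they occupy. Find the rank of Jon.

Sorted (descending): 27, 27, 26, 22, 13, 9, 4, 1, 0
The 2 values of 27 occupy positions 1–2 → each gets rank 2.
Jon has value 27 → rank 2.

2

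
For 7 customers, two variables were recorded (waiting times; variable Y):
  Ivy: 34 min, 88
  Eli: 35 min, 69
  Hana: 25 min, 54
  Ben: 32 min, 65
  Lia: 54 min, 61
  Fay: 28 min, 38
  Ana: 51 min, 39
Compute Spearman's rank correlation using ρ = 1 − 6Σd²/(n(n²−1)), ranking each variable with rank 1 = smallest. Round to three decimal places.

0.214

Ranks of variable 1: 4, 5, 1, 3, 7, 2, 6
Ranks of variable 2: 7, 6, 3, 5, 4, 1, 2
d = r₁ − r₂: -3, -1, -2, -2, 3, 1, 4
d²: 9, 1, 4, 4, 9, 1, 16; Σd² = 44
ρ = 1 − 6·44/(7·48) = 1 − 264/336 = 0.214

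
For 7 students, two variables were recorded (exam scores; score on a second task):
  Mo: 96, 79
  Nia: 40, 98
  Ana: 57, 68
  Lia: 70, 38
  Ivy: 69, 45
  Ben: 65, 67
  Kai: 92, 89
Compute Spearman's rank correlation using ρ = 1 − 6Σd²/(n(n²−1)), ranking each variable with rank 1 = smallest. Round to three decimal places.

Ranks of variable 1: 7, 1, 2, 5, 4, 3, 6
Ranks of variable 2: 5, 7, 4, 1, 2, 3, 6
d = r₁ − r₂: 2, -6, -2, 4, 2, 0, 0
d²: 4, 36, 4, 16, 4, 0, 0; Σd² = 64
ρ = 1 − 6·64/(7·48) = 1 − 384/336 = -0.143

-0.143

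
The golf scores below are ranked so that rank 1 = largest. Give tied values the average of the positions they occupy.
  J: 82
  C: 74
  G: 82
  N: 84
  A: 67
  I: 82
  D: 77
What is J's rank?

Sorted (descending): 84, 82, 82, 82, 77, 74, 67
The 3 values of 82 occupy positions 2–4 → average rank 3.
J has value 82 → rank 3.

3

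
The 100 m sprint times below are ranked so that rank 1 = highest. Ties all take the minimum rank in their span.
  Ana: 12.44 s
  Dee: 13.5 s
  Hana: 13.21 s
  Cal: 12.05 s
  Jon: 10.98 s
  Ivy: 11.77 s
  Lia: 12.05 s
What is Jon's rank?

7

Sorted (descending): 13.5, 13.21, 12.44, 12.05, 12.05, 11.77, 10.98
The 2 values of 12.05 occupy positions 4–5 → each gets rank 4.
Jon has value 10.98 s → rank 7.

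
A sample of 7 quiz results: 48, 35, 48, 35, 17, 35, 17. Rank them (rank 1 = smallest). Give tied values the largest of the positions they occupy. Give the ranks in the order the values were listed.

Sorted (ascending): 17, 17, 35, 35, 35, 48, 48
The 2 values of 17 occupy positions 1–2 → each gets rank 2.
The 3 values of 35 occupy positions 3–5 → each gets rank 5.
The 2 values of 48 occupy positions 6–7 → each gets rank 7.

7, 5, 7, 5, 2, 5, 2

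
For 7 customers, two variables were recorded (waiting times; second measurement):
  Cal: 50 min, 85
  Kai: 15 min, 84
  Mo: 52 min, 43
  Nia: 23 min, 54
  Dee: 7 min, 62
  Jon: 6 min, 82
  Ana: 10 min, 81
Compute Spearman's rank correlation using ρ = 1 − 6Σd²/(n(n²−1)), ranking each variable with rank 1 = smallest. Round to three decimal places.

-0.214

Ranks of variable 1: 6, 4, 7, 5, 2, 1, 3
Ranks of variable 2: 7, 6, 1, 2, 3, 5, 4
d = r₁ − r₂: -1, -2, 6, 3, -1, -4, -1
d²: 1, 4, 36, 9, 1, 16, 1; Σd² = 68
ρ = 1 − 6·68/(7·48) = 1 − 408/336 = -0.214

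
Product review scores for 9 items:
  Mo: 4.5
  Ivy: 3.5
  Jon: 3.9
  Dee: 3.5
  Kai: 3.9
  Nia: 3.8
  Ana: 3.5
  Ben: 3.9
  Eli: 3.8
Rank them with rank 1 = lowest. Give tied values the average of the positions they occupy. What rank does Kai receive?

Sorted (ascending): 3.5, 3.5, 3.5, 3.8, 3.8, 3.9, 3.9, 3.9, 4.5
The 3 values of 3.5 occupy positions 1–3 → average rank 2.
The 2 values of 3.8 occupy positions 4–5 → average rank (4+5)/2 = 4.5.
The 3 values of 3.9 occupy positions 6–8 → average rank 7.
Kai has value 3.9 → rank 7.

7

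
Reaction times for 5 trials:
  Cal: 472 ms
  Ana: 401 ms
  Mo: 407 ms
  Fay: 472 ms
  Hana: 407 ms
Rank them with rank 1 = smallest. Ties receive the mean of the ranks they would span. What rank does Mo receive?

2.5

Sorted (ascending): 401, 407, 407, 472, 472
The 2 values of 407 occupy positions 2–3 → average rank (2+3)/2 = 2.5.
The 2 values of 472 occupy positions 4–5 → average rank (4+5)/2 = 4.5.
Mo has value 407 ms → rank 2.5.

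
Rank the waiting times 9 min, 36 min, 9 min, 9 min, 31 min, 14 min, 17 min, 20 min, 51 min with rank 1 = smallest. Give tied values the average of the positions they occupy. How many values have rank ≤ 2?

3

Sorted (ascending): 9, 9, 9, 14, 17, 20, 31, 36, 51
The 3 values of 9 occupy positions 1–3 → average rank 2.
Ranks ≤ 2: {2, 2, 2} → 3 values.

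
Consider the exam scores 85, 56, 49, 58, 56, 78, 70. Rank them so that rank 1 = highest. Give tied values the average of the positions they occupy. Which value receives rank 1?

Sorted (descending): 85, 78, 70, 58, 56, 56, 49
The 2 values of 56 occupy positions 5–6 → average rank (5+6)/2 = 5.5.
Rank 1 → value 85.

85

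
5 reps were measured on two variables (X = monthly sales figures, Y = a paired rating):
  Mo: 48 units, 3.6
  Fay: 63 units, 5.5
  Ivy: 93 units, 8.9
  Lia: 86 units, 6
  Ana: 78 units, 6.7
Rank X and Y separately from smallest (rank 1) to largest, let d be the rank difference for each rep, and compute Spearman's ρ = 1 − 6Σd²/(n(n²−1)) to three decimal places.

Ranks of variable 1: 1, 2, 5, 4, 3
Ranks of variable 2: 1, 2, 5, 3, 4
d = r₁ − r₂: 0, 0, 0, 1, -1
d²: 0, 0, 0, 1, 1; Σd² = 2
ρ = 1 − 6·2/(5·24) = 1 − 12/120 = 0.900

0.900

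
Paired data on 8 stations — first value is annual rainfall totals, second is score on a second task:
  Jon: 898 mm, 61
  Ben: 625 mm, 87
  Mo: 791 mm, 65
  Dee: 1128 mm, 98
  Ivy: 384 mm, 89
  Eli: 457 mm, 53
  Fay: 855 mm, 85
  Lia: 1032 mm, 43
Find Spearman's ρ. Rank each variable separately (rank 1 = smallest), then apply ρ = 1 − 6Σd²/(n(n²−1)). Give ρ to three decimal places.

Ranks of variable 1: 6, 3, 4, 8, 1, 2, 5, 7
Ranks of variable 2: 3, 6, 4, 8, 7, 2, 5, 1
d = r₁ − r₂: 3, -3, 0, 0, -6, 0, 0, 6
d²: 9, 9, 0, 0, 36, 0, 0, 36; Σd² = 90
ρ = 1 − 6·90/(8·63) = 1 − 540/504 = -0.071

-0.071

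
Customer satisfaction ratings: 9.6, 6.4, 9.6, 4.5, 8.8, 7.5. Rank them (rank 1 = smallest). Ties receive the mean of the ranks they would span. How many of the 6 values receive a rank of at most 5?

Sorted (ascending): 4.5, 6.4, 7.5, 8.8, 9.6, 9.6
The 2 values of 9.6 occupy positions 5–6 → average rank (5+6)/2 = 5.5.
Ranks ≤ 5: {1, 2, 3, 4} → 4 values.

4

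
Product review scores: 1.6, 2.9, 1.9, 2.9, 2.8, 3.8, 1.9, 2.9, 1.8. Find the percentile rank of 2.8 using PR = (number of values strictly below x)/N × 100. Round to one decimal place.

N = 9.
Strictly below 2.8: 4. Equal to 2.8: 1.
PR = 4/9 × 100 = 44.4

44.4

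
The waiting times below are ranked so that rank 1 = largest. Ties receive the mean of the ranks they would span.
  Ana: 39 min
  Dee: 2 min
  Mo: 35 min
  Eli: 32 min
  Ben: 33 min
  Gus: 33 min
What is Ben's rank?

Sorted (descending): 39, 35, 33, 33, 32, 2
The 2 values of 33 occupy positions 3–4 → average rank (3+4)/2 = 3.5.
Ben has value 33 min → rank 3.5.

3.5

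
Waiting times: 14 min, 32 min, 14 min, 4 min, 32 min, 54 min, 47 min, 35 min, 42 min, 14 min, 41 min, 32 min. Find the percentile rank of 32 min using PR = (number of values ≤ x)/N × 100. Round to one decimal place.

N = 12.
Strictly below 32: 4. Equal to 32: 3.
PR = 7/12 × 100 = 58.3

58.3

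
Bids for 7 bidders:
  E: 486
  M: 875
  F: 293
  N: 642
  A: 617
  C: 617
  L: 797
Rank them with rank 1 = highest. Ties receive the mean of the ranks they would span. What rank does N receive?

Sorted (descending): 875, 797, 642, 617, 617, 486, 293
The 2 values of 617 occupy positions 4–5 → average rank (4+5)/2 = 4.5.
N has value 642 → rank 3.

3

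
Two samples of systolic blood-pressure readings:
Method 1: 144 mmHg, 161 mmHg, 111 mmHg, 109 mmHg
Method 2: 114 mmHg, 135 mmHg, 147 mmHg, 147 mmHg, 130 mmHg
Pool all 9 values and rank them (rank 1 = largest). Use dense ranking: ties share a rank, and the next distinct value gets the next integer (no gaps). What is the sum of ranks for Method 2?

Sorted (descending): 161, 147, 147, 144, 135, 130, 114, 111, 109
The 2 values of 147 share dense rank 2.
Remaining distinct values take the next consecutive integers.
Method 2 values → pooled ranks: 114→6, 135→4, 147→2, 147→2, 130→5
Rank sum = 6 + 4 + 2 + 2 + 5 = 19

19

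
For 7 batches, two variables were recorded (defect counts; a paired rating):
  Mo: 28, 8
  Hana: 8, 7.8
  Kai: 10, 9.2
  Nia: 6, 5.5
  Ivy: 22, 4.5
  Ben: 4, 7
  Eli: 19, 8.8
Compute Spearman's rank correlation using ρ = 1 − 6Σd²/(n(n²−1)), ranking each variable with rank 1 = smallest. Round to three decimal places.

0.214

Ranks of variable 1: 7, 3, 4, 2, 6, 1, 5
Ranks of variable 2: 5, 4, 7, 2, 1, 3, 6
d = r₁ − r₂: 2, -1, -3, 0, 5, -2, -1
d²: 4, 1, 9, 0, 25, 4, 1; Σd² = 44
ρ = 1 − 6·44/(7·48) = 1 − 264/336 = 0.214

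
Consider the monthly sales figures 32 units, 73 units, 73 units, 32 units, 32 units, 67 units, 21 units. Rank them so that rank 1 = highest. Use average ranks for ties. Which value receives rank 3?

67

Sorted (descending): 73, 73, 67, 32, 32, 32, 21
The 2 values of 73 occupy positions 1–2 → average rank (1+2)/2 = 1.5.
The 3 values of 32 occupy positions 4–6 → average rank 5.
Rank 3 → value 67.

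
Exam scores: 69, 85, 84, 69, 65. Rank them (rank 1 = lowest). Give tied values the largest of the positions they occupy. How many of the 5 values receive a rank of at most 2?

Sorted (ascending): 65, 69, 69, 84, 85
The 2 values of 69 occupy positions 2–3 → each gets rank 3.
Ranks ≤ 2: {1} → 1 value.

1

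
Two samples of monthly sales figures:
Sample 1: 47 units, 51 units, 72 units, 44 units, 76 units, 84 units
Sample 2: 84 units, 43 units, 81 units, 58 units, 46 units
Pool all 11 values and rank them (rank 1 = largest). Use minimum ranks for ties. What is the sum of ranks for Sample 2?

Sorted (descending): 84, 84, 81, 76, 72, 58, 51, 47, 46, 44, 43
The 2 values of 84 occupy positions 1–2 → each gets rank 1.
Sample 2 values → pooled ranks: 84→1, 43→11, 81→3, 58→6, 46→9
Rank sum = 1 + 11 + 3 + 6 + 9 = 30

30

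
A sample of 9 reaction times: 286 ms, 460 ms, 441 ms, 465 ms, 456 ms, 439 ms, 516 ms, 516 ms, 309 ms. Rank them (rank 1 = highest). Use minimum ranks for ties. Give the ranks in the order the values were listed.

Sorted (descending): 516, 516, 465, 460, 456, 441, 439, 309, 286
The 2 values of 516 occupy positions 1–2 → each gets rank 1.

9, 4, 6, 3, 5, 7, 1, 1, 8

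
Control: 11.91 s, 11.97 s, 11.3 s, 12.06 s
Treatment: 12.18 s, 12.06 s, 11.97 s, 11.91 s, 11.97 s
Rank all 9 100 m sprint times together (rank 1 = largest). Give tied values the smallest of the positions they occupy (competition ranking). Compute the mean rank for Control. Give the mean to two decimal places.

5.50

Sorted (descending): 12.18, 12.06, 12.06, 11.97, 11.97, 11.97, 11.91, 11.91, 11.3
The 2 values of 12.06 occupy positions 2–3 → each gets rank 2.
The 3 values of 11.97 occupy positions 4–6 → each gets rank 4.
The 2 values of 11.91 occupy positions 7–8 → each gets rank 7.
Control values → pooled ranks: 11.91→7, 11.97→4, 11.3→9, 12.06→2
Mean rank = (7 + 4 + 9 + 2) / 4 = 5.50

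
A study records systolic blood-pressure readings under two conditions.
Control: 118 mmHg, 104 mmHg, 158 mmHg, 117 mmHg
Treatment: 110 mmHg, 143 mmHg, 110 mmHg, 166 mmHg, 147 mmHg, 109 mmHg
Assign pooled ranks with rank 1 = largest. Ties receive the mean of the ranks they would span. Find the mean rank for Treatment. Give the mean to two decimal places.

5.33

Sorted (descending): 166, 158, 147, 143, 118, 117, 110, 110, 109, 104
The 2 values of 110 occupy positions 7–8 → average rank (7+8)/2 = 7.5.
Treatment values → pooled ranks: 110→7.5, 143→4, 110→7.5, 166→1, 147→3, 109→9
Mean rank = (7.5 + 4 + 7.5 + 1 + 3 + 9) / 6 = 5.33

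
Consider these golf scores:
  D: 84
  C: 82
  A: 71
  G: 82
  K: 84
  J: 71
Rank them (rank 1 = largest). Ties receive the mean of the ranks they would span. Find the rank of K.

1.5

Sorted (descending): 84, 84, 82, 82, 71, 71
The 2 values of 84 occupy positions 1–2 → average rank (1+2)/2 = 1.5.
The 2 values of 82 occupy positions 3–4 → average rank (3+4)/2 = 3.5.
The 2 values of 71 occupy positions 5–6 → average rank (5+6)/2 = 5.5.
K has value 84 → rank 1.5.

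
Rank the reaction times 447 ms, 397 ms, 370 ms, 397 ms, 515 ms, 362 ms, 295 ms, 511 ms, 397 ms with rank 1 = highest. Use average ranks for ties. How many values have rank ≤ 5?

Sorted (descending): 515, 511, 447, 397, 397, 397, 370, 362, 295
The 3 values of 397 occupy positions 4–6 → average rank 5.
Ranks ≤ 5: {1, 2, 3, 5, 5, 5} → 6 values.

6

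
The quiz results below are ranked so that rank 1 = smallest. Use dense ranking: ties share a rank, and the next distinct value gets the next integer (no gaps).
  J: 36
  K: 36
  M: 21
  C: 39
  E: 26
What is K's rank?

3

Sorted (ascending): 21, 26, 36, 36, 39
The 2 values of 36 share dense rank 3.
Remaining distinct values take the next consecutive integers.
K has value 36 → rank 3.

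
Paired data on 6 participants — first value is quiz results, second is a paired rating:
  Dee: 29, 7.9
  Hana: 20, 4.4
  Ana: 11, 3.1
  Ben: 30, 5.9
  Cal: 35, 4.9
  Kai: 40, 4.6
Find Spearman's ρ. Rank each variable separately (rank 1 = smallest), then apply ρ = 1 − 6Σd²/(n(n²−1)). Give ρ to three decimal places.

0.429

Ranks of variable 1: 3, 2, 1, 4, 5, 6
Ranks of variable 2: 6, 2, 1, 5, 4, 3
d = r₁ − r₂: -3, 0, 0, -1, 1, 3
d²: 9, 0, 0, 1, 1, 9; Σd² = 20
ρ = 1 − 6·20/(6·35) = 1 − 120/210 = 0.429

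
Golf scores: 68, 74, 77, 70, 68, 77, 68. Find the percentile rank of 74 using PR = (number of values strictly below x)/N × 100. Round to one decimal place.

57.1

N = 7.
Strictly below 74: 4. Equal to 74: 1.
PR = 4/7 × 100 = 57.1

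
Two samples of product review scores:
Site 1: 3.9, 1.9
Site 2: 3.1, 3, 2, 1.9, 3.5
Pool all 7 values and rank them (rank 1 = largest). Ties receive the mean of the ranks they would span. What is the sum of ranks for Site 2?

Sorted (descending): 3.9, 3.5, 3.1, 3, 2, 1.9, 1.9
The 2 values of 1.9 occupy positions 6–7 → average rank (6+7)/2 = 6.5.
Site 2 values → pooled ranks: 3.1→3, 3→4, 2→5, 1.9→6.5, 3.5→2
Rank sum = 3 + 4 + 5 + 6.5 + 2 = 20.5

20.5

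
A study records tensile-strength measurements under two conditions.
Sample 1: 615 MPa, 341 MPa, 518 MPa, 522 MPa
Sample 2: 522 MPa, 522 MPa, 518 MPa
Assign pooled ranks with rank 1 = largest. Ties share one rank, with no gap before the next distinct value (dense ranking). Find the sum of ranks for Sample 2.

7

Sorted (descending): 615, 522, 522, 522, 518, 518, 341
The 3 values of 522 share dense rank 2.
The 2 values of 518 share dense rank 3.
Remaining distinct values take the next consecutive integers.
Sample 2 values → pooled ranks: 522→2, 522→2, 518→3
Rank sum = 2 + 2 + 3 = 7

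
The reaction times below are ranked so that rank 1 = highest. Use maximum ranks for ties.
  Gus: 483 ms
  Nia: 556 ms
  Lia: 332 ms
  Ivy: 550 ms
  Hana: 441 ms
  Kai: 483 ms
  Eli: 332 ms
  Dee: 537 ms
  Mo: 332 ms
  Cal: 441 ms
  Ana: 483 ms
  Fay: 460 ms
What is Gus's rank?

6

Sorted (descending): 556, 550, 537, 483, 483, 483, 460, 441, 441, 332, 332, 332
The 3 values of 483 occupy positions 4–6 → each gets rank 6.
The 2 values of 441 occupy positions 8–9 → each gets rank 9.
The 3 values of 332 occupy positions 10–12 → each gets rank 12.
Gus has value 483 ms → rank 6.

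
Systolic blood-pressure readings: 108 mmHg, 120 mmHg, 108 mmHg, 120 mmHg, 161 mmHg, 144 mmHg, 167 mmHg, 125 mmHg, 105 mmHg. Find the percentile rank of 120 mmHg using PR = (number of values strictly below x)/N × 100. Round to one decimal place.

33.3

N = 9.
Strictly below 120: 3. Equal to 120: 2.
PR = 3/9 × 100 = 33.3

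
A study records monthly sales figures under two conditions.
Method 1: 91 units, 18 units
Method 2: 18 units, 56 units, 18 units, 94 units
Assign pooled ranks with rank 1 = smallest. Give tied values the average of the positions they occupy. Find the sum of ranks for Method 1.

Sorted (ascending): 18, 18, 18, 56, 91, 94
The 3 values of 18 occupy positions 1–3 → average rank 2.
Method 1 values → pooled ranks: 91→5, 18→2
Rank sum = 5 + 2 = 7

7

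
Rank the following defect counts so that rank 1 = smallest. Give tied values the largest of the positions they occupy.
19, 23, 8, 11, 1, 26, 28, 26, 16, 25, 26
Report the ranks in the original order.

5, 6, 2, 3, 1, 10, 11, 10, 4, 7, 10

Sorted (ascending): 1, 8, 11, 16, 19, 23, 25, 26, 26, 26, 28
The 3 values of 26 occupy positions 8–10 → each gets rank 10.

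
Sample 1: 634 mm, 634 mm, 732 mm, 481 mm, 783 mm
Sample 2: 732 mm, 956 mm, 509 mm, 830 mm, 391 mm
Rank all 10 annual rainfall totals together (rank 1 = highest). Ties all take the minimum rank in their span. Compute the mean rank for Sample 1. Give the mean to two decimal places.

Sorted (descending): 956, 830, 783, 732, 732, 634, 634, 509, 481, 391
The 2 values of 732 occupy positions 4–5 → each gets rank 4.
The 2 values of 634 occupy positions 6–7 → each gets rank 6.
Sample 1 values → pooled ranks: 634→6, 634→6, 732→4, 481→9, 783→3
Mean rank = (6 + 6 + 4 + 9 + 3) / 5 = 5.60

5.60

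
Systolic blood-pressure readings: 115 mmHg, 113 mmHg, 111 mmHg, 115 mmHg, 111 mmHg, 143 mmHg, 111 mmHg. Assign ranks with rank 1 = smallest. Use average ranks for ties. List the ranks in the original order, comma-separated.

Sorted (ascending): 111, 111, 111, 113, 115, 115, 143
The 3 values of 111 occupy positions 1–3 → average rank 2.
The 2 values of 115 occupy positions 5–6 → average rank (5+6)/2 = 5.5.

5.5, 4, 2, 5.5, 2, 7, 2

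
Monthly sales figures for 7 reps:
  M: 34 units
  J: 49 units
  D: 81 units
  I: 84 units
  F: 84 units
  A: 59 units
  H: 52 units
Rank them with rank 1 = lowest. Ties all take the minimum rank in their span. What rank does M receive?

1

Sorted (ascending): 34, 49, 52, 59, 81, 84, 84
The 2 values of 84 occupy positions 6–7 → each gets rank 6.
M has value 34 units → rank 1.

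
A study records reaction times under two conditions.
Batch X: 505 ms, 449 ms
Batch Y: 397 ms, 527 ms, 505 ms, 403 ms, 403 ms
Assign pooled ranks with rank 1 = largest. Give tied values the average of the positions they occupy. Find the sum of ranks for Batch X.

6.5

Sorted (descending): 527, 505, 505, 449, 403, 403, 397
The 2 values of 505 occupy positions 2–3 → average rank (2+3)/2 = 2.5.
The 2 values of 403 occupy positions 5–6 → average rank (5+6)/2 = 5.5.
Batch X values → pooled ranks: 505→2.5, 449→4
Rank sum = 2.5 + 4 = 6.5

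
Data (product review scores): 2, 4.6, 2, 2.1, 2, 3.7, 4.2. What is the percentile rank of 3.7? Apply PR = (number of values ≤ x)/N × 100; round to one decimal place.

N = 7.
Strictly below 3.7: 4. Equal to 3.7: 1.
PR = 5/7 × 100 = 71.4

71.4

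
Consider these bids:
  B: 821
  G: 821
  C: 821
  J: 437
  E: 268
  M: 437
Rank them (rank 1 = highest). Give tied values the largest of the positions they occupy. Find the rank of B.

Sorted (descending): 821, 821, 821, 437, 437, 268
The 3 values of 821 occupy positions 1–3 → each gets rank 3.
The 2 values of 437 occupy positions 4–5 → each gets rank 5.
B has value 821 → rank 3.

3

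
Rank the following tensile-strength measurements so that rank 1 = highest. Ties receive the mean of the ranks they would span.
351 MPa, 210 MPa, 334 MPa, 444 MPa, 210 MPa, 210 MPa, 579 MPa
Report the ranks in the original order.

3, 6, 4, 2, 6, 6, 1

Sorted (descending): 579, 444, 351, 334, 210, 210, 210
The 3 values of 210 occupy positions 5–7 → average rank 6.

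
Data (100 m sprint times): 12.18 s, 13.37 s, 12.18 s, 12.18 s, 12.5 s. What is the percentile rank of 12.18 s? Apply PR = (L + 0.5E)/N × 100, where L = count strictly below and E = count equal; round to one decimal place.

30.0

N = 5.
Strictly below 12.18: 0. Equal to 12.18: 3.
PR = (0 + 0.5·3)/5 × 100 = 30.0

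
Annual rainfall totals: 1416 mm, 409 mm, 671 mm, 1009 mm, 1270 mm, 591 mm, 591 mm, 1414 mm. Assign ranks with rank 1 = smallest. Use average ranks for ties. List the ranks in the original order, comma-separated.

Sorted (ascending): 409, 591, 591, 671, 1009, 1270, 1414, 1416
The 2 values of 591 occupy positions 2–3 → average rank (2+3)/2 = 2.5.

8, 1, 4, 5, 6, 2.5, 2.5, 7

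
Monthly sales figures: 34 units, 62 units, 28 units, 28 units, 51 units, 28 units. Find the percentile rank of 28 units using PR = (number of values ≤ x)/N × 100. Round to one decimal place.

50.0

N = 6.
Strictly below 28: 0. Equal to 28: 3.
PR = 3/6 × 100 = 50.0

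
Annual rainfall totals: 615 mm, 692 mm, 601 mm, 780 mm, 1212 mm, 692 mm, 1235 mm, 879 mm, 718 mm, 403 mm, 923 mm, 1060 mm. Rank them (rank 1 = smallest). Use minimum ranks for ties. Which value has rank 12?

Sorted (ascending): 403, 601, 615, 692, 692, 718, 780, 879, 923, 1060, 1212, 1235
The 2 values of 692 occupy positions 4–5 → each gets rank 4.
Rank 12 → value 1235.

1235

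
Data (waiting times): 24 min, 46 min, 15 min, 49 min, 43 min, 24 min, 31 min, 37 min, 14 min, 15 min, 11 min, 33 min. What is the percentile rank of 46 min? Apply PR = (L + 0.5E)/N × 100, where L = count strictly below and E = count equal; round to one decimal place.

N = 12.
Strictly below 46: 10. Equal to 46: 1.
PR = (10 + 0.5·1)/12 × 100 = 87.5

87.5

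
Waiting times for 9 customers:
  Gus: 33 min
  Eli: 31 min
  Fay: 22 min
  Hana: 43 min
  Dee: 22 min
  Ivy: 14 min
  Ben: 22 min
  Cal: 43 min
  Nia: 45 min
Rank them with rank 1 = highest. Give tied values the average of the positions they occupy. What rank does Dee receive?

Sorted (descending): 45, 43, 43, 33, 31, 22, 22, 22, 14
The 2 values of 43 occupy positions 2–3 → average rank (2+3)/2 = 2.5.
The 3 values of 22 occupy positions 6–8 → average rank 7.
Dee has value 22 min → rank 7.

7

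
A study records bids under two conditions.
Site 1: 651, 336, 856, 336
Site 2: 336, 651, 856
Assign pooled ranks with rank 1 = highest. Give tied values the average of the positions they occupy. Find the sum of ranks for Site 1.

Sorted (descending): 856, 856, 651, 651, 336, 336, 336
The 2 values of 856 occupy positions 1–2 → average rank (1+2)/2 = 1.5.
The 2 values of 651 occupy positions 3–4 → average rank (3+4)/2 = 3.5.
The 3 values of 336 occupy positions 5–7 → average rank 6.
Site 1 values → pooled ranks: 651→3.5, 336→6, 856→1.5, 336→6
Rank sum = 3.5 + 6 + 1.5 + 6 = 17

17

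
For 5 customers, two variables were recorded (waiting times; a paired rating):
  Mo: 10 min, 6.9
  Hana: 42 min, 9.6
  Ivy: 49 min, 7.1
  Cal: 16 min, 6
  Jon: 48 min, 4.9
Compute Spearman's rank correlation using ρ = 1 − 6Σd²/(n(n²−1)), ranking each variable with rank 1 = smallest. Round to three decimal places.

0.100

Ranks of variable 1: 1, 3, 5, 2, 4
Ranks of variable 2: 3, 5, 4, 2, 1
d = r₁ − r₂: -2, -2, 1, 0, 3
d²: 4, 4, 1, 0, 9; Σd² = 18
ρ = 1 − 6·18/(5·24) = 1 − 108/120 = 0.100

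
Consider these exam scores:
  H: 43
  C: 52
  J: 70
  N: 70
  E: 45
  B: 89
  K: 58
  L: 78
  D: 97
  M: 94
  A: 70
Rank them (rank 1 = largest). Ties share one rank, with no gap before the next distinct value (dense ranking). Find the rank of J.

5

Sorted (descending): 97, 94, 89, 78, 70, 70, 70, 58, 52, 45, 43
The 3 values of 70 share dense rank 5.
Remaining distinct values take the next consecutive integers.
J has value 70 → rank 5.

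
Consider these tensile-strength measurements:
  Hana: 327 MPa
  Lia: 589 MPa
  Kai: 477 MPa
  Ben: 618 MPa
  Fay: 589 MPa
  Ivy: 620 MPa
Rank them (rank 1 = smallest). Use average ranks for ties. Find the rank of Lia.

Sorted (ascending): 327, 477, 589, 589, 618, 620
The 2 values of 589 occupy positions 3–4 → average rank (3+4)/2 = 3.5.
Lia has value 589 MPa → rank 3.5.

3.5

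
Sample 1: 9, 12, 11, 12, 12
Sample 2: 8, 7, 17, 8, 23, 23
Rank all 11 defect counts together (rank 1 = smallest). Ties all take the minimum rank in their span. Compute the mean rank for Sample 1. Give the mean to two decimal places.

Sorted (ascending): 7, 8, 8, 9, 11, 12, 12, 12, 17, 23, 23
The 2 values of 8 occupy positions 2–3 → each gets rank 2.
The 3 values of 12 occupy positions 6–8 → each gets rank 6.
The 2 values of 23 occupy positions 10–11 → each gets rank 10.
Sample 1 values → pooled ranks: 9→4, 12→6, 11→5, 12→6, 12→6
Mean rank = (4 + 6 + 5 + 6 + 6) / 5 = 5.40

5.40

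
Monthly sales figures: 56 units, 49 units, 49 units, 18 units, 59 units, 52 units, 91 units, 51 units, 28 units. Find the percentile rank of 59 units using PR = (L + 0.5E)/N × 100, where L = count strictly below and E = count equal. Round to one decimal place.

N = 9.
Strictly below 59: 7. Equal to 59: 1.
PR = (7 + 0.5·1)/9 × 100 = 83.3

83.3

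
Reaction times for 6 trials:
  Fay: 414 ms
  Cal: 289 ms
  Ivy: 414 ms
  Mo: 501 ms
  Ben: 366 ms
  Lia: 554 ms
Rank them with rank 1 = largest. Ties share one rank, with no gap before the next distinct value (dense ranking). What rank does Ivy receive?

3

Sorted (descending): 554, 501, 414, 414, 366, 289
The 2 values of 414 share dense rank 3.
Remaining distinct values take the next consecutive integers.
Ivy has value 414 ms → rank 3.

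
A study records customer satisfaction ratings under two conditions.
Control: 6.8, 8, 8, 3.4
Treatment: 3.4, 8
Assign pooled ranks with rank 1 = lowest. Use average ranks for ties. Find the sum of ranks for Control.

14.5

Sorted (ascending): 3.4, 3.4, 6.8, 8, 8, 8
The 2 values of 3.4 occupy positions 1–2 → average rank (1+2)/2 = 1.5.
The 3 values of 8 occupy positions 4–6 → average rank 5.
Control values → pooled ranks: 6.8→3, 8→5, 8→5, 3.4→1.5
Rank sum = 3 + 5 + 5 + 1.5 = 14.5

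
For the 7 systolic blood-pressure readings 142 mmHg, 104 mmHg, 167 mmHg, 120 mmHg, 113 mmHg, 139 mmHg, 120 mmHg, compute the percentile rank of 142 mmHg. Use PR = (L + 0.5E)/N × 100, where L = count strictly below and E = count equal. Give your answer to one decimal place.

78.6

N = 7.
Strictly below 142: 5. Equal to 142: 1.
PR = (5 + 0.5·1)/7 × 100 = 78.6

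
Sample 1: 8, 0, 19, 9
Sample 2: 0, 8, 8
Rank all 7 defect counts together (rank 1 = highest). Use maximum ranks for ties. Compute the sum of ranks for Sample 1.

15

Sorted (descending): 19, 9, 8, 8, 8, 0, 0
The 3 values of 8 occupy positions 3–5 → each gets rank 5.
The 2 values of 0 occupy positions 6–7 → each gets rank 7.
Sample 1 values → pooled ranks: 8→5, 0→7, 19→1, 9→2
Rank sum = 5 + 7 + 1 + 2 = 15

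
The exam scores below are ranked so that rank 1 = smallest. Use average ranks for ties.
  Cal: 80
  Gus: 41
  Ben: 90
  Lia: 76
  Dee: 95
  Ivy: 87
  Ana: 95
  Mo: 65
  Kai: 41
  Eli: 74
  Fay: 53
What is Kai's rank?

Sorted (ascending): 41, 41, 53, 65, 74, 76, 80, 87, 90, 95, 95
The 2 values of 41 occupy positions 1–2 → average rank (1+2)/2 = 1.5.
The 2 values of 95 occupy positions 10–11 → average rank (10+11)/2 = 10.5.
Kai has value 41 → rank 1.5.

1.5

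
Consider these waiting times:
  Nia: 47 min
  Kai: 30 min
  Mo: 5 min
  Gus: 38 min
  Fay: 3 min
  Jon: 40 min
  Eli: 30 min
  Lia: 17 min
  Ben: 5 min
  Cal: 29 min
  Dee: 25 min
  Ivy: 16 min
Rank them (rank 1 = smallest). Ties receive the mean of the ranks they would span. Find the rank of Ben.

Sorted (ascending): 3, 5, 5, 16, 17, 25, 29, 30, 30, 38, 40, 47
The 2 values of 5 occupy positions 2–3 → average rank (2+3)/2 = 2.5.
The 2 values of 30 occupy positions 8–9 → average rank (8+9)/2 = 8.5.
Ben has value 5 min → rank 2.5.

2.5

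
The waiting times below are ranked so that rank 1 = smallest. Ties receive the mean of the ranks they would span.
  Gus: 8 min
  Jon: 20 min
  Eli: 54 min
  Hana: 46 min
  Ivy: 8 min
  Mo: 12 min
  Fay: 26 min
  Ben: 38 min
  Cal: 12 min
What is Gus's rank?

Sorted (ascending): 8, 8, 12, 12, 20, 26, 38, 46, 54
The 2 values of 8 occupy positions 1–2 → average rank (1+2)/2 = 1.5.
The 2 values of 12 occupy positions 3–4 → average rank (3+4)/2 = 3.5.
Gus has value 8 min → rank 1.5.

1.5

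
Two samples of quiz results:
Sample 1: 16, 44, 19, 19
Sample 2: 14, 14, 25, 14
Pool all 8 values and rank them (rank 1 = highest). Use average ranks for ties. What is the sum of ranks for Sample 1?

13

Sorted (descending): 44, 25, 19, 19, 16, 14, 14, 14
The 2 values of 19 occupy positions 3–4 → average rank (3+4)/2 = 3.5.
The 3 values of 14 occupy positions 6–8 → average rank 7.
Sample 1 values → pooled ranks: 16→5, 44→1, 19→3.5, 19→3.5
Rank sum = 5 + 1 + 3.5 + 3.5 = 13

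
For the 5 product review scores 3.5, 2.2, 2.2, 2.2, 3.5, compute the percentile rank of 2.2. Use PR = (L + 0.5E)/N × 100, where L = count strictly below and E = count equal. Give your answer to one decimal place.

30.0

N = 5.
Strictly below 2.2: 0. Equal to 2.2: 3.
PR = (0 + 0.5·3)/5 × 100 = 30.0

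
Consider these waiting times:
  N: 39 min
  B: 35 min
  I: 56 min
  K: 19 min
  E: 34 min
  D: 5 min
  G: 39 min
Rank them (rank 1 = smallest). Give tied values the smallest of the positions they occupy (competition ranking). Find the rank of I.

Sorted (ascending): 5, 19, 34, 35, 39, 39, 56
The 2 values of 39 occupy positions 5–6 → each gets rank 5.
I has value 56 min → rank 7.

7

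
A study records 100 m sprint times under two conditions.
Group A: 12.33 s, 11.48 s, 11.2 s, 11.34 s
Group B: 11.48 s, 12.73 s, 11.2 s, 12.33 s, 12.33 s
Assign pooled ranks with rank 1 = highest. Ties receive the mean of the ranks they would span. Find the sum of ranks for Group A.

Sorted (descending): 12.73, 12.33, 12.33, 12.33, 11.48, 11.48, 11.34, 11.2, 11.2
The 3 values of 12.33 occupy positions 2–4 → average rank 3.
The 2 values of 11.48 occupy positions 5–6 → average rank (5+6)/2 = 5.5.
The 2 values of 11.2 occupy positions 8–9 → average rank (8+9)/2 = 8.5.
Group A values → pooled ranks: 12.33→3, 11.48→5.5, 11.2→8.5, 11.34→7
Rank sum = 3 + 5.5 + 8.5 + 7 = 24

24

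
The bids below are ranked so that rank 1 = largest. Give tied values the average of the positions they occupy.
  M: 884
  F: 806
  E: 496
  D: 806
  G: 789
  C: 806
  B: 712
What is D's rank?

Sorted (descending): 884, 806, 806, 806, 789, 712, 496
The 3 values of 806 occupy positions 2–4 → average rank 3.
D has value 806 → rank 3.

3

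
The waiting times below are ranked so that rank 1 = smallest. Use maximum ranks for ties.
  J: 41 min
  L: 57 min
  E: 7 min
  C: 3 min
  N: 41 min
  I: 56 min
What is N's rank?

Sorted (ascending): 3, 7, 41, 41, 56, 57
The 2 values of 41 occupy positions 3–4 → each gets rank 4.
N has value 41 min → rank 4.

4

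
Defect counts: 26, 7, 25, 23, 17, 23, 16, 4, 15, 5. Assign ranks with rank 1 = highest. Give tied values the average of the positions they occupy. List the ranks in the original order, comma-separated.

1, 8, 2, 3.5, 5, 3.5, 6, 10, 7, 9

Sorted (descending): 26, 25, 23, 23, 17, 16, 15, 7, 5, 4
The 2 values of 23 occupy positions 3–4 → average rank (3+4)/2 = 3.5.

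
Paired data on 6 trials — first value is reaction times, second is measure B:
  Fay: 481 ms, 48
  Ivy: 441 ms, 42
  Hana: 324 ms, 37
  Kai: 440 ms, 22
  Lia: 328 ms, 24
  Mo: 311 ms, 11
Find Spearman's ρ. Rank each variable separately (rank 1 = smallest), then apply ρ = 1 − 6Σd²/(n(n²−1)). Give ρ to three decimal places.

0.771

Ranks of variable 1: 6, 5, 2, 4, 3, 1
Ranks of variable 2: 6, 5, 4, 2, 3, 1
d = r₁ − r₂: 0, 0, -2, 2, 0, 0
d²: 0, 0, 4, 4, 0, 0; Σd² = 8
ρ = 1 − 6·8/(6·35) = 1 − 48/210 = 0.771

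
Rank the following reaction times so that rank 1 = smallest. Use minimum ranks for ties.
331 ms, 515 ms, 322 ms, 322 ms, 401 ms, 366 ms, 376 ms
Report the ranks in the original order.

Sorted (ascending): 322, 322, 331, 366, 376, 401, 515
The 2 values of 322 occupy positions 1–2 → each gets rank 1.

3, 7, 1, 1, 6, 4, 5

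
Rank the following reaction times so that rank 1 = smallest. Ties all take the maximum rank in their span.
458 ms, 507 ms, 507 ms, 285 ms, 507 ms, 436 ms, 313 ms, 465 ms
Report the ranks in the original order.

Sorted (ascending): 285, 313, 436, 458, 465, 507, 507, 507
The 3 values of 507 occupy positions 6–8 → each gets rank 8.

4, 8, 8, 1, 8, 3, 2, 5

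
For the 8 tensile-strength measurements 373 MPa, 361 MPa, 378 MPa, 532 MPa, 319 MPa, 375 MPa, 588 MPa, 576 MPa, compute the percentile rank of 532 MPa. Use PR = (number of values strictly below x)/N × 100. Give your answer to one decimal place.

N = 8.
Strictly below 532: 5. Equal to 532: 1.
PR = 5/8 × 100 = 62.5

62.5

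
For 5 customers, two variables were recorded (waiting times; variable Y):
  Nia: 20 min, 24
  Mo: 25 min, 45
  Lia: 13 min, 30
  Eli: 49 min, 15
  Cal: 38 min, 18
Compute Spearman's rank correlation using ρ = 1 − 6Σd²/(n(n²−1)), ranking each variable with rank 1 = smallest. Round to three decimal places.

Ranks of variable 1: 2, 3, 1, 5, 4
Ranks of variable 2: 3, 5, 4, 1, 2
d = r₁ − r₂: -1, -2, -3, 4, 2
d²: 1, 4, 9, 16, 4; Σd² = 34
ρ = 1 − 6·34/(5·24) = 1 − 204/120 = -0.700

-0.700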